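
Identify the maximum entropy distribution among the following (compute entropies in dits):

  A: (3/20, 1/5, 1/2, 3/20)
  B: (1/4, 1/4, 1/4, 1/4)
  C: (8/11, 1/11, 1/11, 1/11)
B

For a discrete distribution over n outcomes, entropy is maximized by the uniform distribution.

Computing entropies:
H(A) = 0.5375 dits
H(B) = 0.6021 dits
H(C) = 0.3846 dits

The uniform distribution (where all probabilities equal 1/4) achieves the maximum entropy of log_10(4) = 0.6021 dits.

Distribution B has the highest entropy.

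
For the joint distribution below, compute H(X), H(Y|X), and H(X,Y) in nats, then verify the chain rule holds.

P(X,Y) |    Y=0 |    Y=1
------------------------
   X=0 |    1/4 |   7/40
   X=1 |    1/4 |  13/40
H(X,Y) = 1.3634, H(X) = 0.6819, H(Y|X) = 0.6816 (all in nats)

Chain rule: H(X,Y) = H(X) + H(Y|X)

Left side — joint entropy directly:
H(X,Y) = -Σ p(x,y) log p(x,y) = 1.3634 nats

Right side — compute H(Y|X) from the conditional distributions:
P(X) = (17/40, 23/40), so H(X) = 0.6819 nats
H(Y|X) = Σ_x P(X=x) · H(Y|X=x):
  P(Y|X=0) = (10/17, 7/17), H(Y|X=0) = 0.6775, weight P(X=0) = 17/40
  P(Y|X=1) = (10/23, 13/23), H(Y|X=1) = 0.6846, weight P(X=1) = 23/40
H(Y|X) = 0.6816 nats

H(X) + H(Y|X) = 0.6819 + 0.6816 = 1.3634 nats

Both sides equal 1.3634 nats. ✓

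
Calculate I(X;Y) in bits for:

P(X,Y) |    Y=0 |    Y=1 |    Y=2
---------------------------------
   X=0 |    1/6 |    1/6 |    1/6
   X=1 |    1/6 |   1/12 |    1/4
0.0325 bits

Mutual information: I(X;Y) = H(X) + H(Y) - H(X,Y)

Marginals:
P(X) = (1/2, 1/2), H(X) = 1.0000 bits
P(Y) = (1/3, 1/4, 5/12), H(Y) = 1.5546 bits

Joint entropy: H(X,Y) = 2.5221 bits

I(X;Y) = 1.0000 + 1.5546 - 2.5221 = 0.0325 bits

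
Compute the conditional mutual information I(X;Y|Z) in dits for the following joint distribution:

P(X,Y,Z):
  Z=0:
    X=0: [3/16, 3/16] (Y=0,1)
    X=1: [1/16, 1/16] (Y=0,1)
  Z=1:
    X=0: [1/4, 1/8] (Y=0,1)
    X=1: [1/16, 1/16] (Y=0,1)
0.0024 dits

Conditional mutual information: I(X;Y|Z) = H(X|Z) + H(Y|Z) - H(X,Y|Z)

H(Z) = 0.3010
H(X,Z) = 0.5452 → H(X|Z) = 0.2442
H(Y,Z) = 0.5952 → H(Y|Z) = 0.2942
H(X,Y,Z) = 0.8371 → H(X,Y|Z) = 0.5360

I(X;Y|Z) = 0.2442 + 0.2942 - 0.5360 = 0.0024 dits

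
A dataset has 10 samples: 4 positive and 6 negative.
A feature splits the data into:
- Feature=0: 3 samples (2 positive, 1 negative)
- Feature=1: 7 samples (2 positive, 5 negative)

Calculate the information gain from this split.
0.0913 bits

Information Gain = H(Y) - H(Y|Feature)

Before split:
P(positive) = 4/10 = 0.4000
H(Y) = 0.9710 bits

After split:
Feature=0: H = 0.9183 bits (weight = 3/10)
Feature=1: H = 0.8631 bits (weight = 7/10)
H(Y|Feature) = (3/10)×0.9183 + (7/10)×0.8631 = 0.8797 bits

Information Gain = 0.9710 - 0.8797 = 0.0913 bits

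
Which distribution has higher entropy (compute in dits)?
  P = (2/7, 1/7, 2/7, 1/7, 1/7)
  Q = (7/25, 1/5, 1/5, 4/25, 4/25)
Q

Computing entropies in dits:
H(P) = 0.6731
H(Q) = 0.6891

Distribution Q has higher entropy.

Intuition: The distribution closer to uniform (more spread out) has higher entropy.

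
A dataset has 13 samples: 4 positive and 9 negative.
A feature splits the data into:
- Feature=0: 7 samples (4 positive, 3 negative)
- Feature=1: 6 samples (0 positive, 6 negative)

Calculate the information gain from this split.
0.3600 bits

Information Gain = H(Y) - H(Y|Feature)

Before split:
P(positive) = 4/13 = 0.3077
H(Y) = 0.8905 bits

After split:
Feature=0: H = 0.9852 bits (weight = 7/13)
Feature=1: H = 0.0000 bits (weight = 6/13)
H(Y|Feature) = (7/13)×0.9852 + (6/13)×0.0000 = 0.5305 bits

Information Gain = 0.8905 - 0.5305 = 0.3600 bits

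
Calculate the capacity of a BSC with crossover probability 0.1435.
0.4067 bits

For a binary symmetric channel (BSC) with error probability p:
Capacity C = 1 - H(p) bits per symbol

where H(p) = -p log₂(p) - (1-p) log₂(1-p) is the binary entropy function.

H(0.1435) = 0.5933 bits
C = 1 - 0.5933 = 0.4067 bits per symbol

This means we can reliably transmit up to 0.4067 bits of information per channel use.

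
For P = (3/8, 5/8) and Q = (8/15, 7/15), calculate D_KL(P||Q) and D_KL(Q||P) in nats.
D_KL(P||Q) = 0.0505, D_KL(Q||P) = 0.0515

KL divergence is not symmetric: D_KL(P||Q) ≠ D_KL(Q||P) in general.

D_KL(P||Q) = 0.0505 nats
D_KL(Q||P) = 0.0515 nats

No, they are not equal!

This asymmetry is why KL divergence is not a true distance metric.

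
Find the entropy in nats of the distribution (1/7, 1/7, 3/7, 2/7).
1.2770 nats

Shannon entropy is H(X) = -Σ p(x) log p(x).

For P = (1/7, 1/7, 3/7, 2/7):
H = -1/7 × log_e(1/7) -1/7 × log_e(1/7) -3/7 × log_e(3/7) -2/7 × log_e(2/7)
H = 1.2770 nats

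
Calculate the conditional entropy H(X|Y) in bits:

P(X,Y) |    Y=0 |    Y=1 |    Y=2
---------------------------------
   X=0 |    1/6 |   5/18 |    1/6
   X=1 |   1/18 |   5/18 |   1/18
0.9161 bits

Using the chain rule: H(X|Y) = H(X,Y) - H(Y)

First, compute H(X,Y) = 2.3516 bits

Marginal P(Y) = (2/9, 5/9, 2/9)
H(Y) = 1.4355 bits

H(X|Y) = H(X,Y) - H(Y) = 2.3516 - 1.4355 = 0.9161 bits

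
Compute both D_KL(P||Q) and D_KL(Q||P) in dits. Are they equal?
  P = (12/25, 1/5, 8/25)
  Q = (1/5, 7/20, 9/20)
D_KL(P||Q) = 0.0865, D_KL(Q||P) = 0.0756

KL divergence is not symmetric: D_KL(P||Q) ≠ D_KL(Q||P) in general.

D_KL(P||Q) = 0.0865 dits
D_KL(Q||P) = 0.0756 dits

No, they are not equal!

This asymmetry is why KL divergence is not a true distance metric.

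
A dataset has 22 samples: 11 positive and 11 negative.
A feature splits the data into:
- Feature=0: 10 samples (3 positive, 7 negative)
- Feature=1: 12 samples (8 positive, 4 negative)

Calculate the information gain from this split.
0.0985 bits

Information Gain = H(Y) - H(Y|Feature)

Before split:
P(positive) = 11/22 = 0.5000
H(Y) = 1.0000 bits

After split:
Feature=0: H = 0.8813 bits (weight = 10/22)
Feature=1: H = 0.9183 bits (weight = 12/22)
H(Y|Feature) = (10/22)×0.8813 + (12/22)×0.9183 = 0.9015 bits

Information Gain = 1.0000 - 0.9015 = 0.0985 bits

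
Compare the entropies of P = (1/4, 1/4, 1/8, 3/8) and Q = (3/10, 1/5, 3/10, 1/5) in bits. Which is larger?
Q

Computing entropies in bits:
H(P) = 1.9056
H(Q) = 1.9710

Distribution Q has higher entropy.

Intuition: The distribution closer to uniform (more spread out) has higher entropy.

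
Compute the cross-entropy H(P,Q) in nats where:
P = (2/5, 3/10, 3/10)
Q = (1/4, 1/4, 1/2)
1.1784 nats

Cross-entropy: H(P,Q) = -Σ p(x) log q(x)

Alternatively: H(P,Q) = H(P) + D_KL(P||Q)
H(P) = 1.0889 nats
D_KL(P||Q) = 0.0895 nats

H(P,Q) = 1.0889 + 0.0895 = 1.1784 nats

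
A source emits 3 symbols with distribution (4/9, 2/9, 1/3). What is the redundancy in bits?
0.0545 bits

Redundancy measures how far a source is from maximum entropy:
R = H_max - H(X)

Maximum entropy for 3 symbols: H_max = log_2(3) = 1.5850 bits
Actual entropy: H(X) = 1.5305 bits
Redundancy: R = 1.5850 - 1.5305 = 0.0545 bits

This redundancy represents potential for compression: the source could be compressed by 0.0545 bits per symbol.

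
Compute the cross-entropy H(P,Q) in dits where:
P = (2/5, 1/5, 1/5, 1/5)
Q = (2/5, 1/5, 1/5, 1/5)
0.5786 dits

Cross-entropy: H(P,Q) = -Σ p(x) log q(x)

Alternatively: H(P,Q) = H(P) + D_KL(P||Q)
H(P) = 0.5786 dits
D_KL(P||Q) = 0.0000 dits

H(P,Q) = 0.5786 + 0.0000 = 0.5786 dits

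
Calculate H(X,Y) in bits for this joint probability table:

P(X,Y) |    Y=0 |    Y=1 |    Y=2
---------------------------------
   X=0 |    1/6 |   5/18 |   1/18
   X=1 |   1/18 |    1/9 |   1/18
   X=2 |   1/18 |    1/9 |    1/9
2.9275 bits

Joint entropy is H(X,Y) = -Σ_{x,y} p(x,y) log p(x,y).

Summing over all non-zero entries:
H(X,Y) = -[1/6·log_2(1/6) + 5/18·log_2(5/18) + 1/18·log_2(1/18) + 1/18·log_2(1/18) + 1/9·log_2(1/9) + 1/18·log_2(1/18) + 1/18·log_2(1/18) + 1/9·log_2(1/9) + 1/9·log_2(1/9)]
H(X,Y) = 2.9275 bits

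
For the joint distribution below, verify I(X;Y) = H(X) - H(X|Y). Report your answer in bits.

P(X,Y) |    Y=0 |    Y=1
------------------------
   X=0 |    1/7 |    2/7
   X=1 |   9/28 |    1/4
I(X;Y) = 0.0378 bits

Mutual information has multiple equivalent forms:
- I(X;Y) = H(X) - H(X|Y)
- I(X;Y) = H(Y) - H(Y|X)
- I(X;Y) = H(X) + H(Y) - H(X,Y)

Computing all quantities:
H(X) = 0.9852, H(Y) = 0.9963, H(X,Y) = 1.9438
H(X|Y) = 0.9474, H(Y|X) = 0.9585

Verification:
H(X) - H(X|Y) = 0.9852 - 0.9474 = 0.0378
H(Y) - H(Y|X) = 0.9963 - 0.9585 = 0.0378
H(X) + H(Y) - H(X,Y) = 0.9852 + 0.9963 - 1.9438 = 0.0378

All forms give I(X;Y) = 0.0378 bits. ✓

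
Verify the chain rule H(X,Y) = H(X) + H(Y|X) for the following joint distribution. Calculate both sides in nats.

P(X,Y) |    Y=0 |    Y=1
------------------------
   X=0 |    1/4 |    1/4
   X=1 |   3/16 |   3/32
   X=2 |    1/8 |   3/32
H(X,Y) = 1.7108, H(X) = 1.0358, H(Y|X) = 0.6750 (all in nats)

Chain rule: H(X,Y) = H(X) + H(Y|X)

Left side — joint entropy directly:
H(X,Y) = -Σ p(x,y) log p(x,y) = 1.7108 nats

Right side — compute H(Y|X) from the conditional distributions:
P(X) = (1/2, 9/32, 7/32), so H(X) = 1.0358 nats
H(Y|X) = Σ_x P(X=x) · H(Y|X=x):
  P(Y|X=0) = (1/2, 1/2), H(Y|X=0) = 0.6931, weight P(X=0) = 1/2
  P(Y|X=1) = (2/3, 1/3), H(Y|X=1) = 0.6365, weight P(X=1) = 9/32
  P(Y|X=2) = (4/7, 3/7), H(Y|X=2) = 0.6829, weight P(X=2) = 7/32
H(Y|X) = 0.6750 nats

H(X) + H(Y|X) = 1.0358 + 0.6750 = 1.7108 nats

Both sides equal 1.7108 nats. ✓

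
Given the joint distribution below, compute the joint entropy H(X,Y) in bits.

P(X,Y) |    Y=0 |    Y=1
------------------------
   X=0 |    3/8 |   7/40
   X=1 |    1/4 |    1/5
1.9351 bits

Joint entropy is H(X,Y) = -Σ_{x,y} p(x,y) log p(x,y).

Summing over all non-zero entries:
H(X,Y) = -[3/8·log_2(3/8) + 7/40·log_2(7/40) + 1/4·log_2(1/4) + 1/5·log_2(1/5)]
H(X,Y) = 1.9351 bits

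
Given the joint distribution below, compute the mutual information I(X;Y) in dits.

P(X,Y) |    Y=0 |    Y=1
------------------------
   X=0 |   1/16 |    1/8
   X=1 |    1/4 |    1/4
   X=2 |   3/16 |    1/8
0.0073 dits

Mutual information: I(X;Y) = H(X) + H(Y) - H(X,Y)

Marginals:
P(X) = (3/16, 1/2, 5/16), H(X) = 0.4447 dits
P(Y) = (1/2, 1/2), H(Y) = 0.3010 dits

Joint entropy: H(X,Y) = 0.7384 dits

I(X;Y) = 0.4447 + 0.3010 - 0.7384 = 0.0073 dits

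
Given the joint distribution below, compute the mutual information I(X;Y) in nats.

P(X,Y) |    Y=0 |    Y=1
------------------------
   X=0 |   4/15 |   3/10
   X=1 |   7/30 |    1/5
0.0023 nats

Mutual information: I(X;Y) = H(X) + H(Y) - H(X,Y)

Marginals:
P(X) = (17/30, 13/30), H(X) = 0.6842 nats
P(Y) = (1/2, 1/2), H(Y) = 0.6931 nats

Joint entropy: H(X,Y) = 1.3751 nats

I(X;Y) = 0.6842 + 0.6931 - 1.3751 = 0.0023 nats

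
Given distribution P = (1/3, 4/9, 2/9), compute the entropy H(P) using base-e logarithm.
1.0609 nats

Shannon entropy is H(X) = -Σ p(x) log p(x).

For P = (1/3, 4/9, 2/9):
H = -1/3 × log_e(1/3) -4/9 × log_e(4/9) -2/9 × log_e(2/9)
H = 1.0609 nats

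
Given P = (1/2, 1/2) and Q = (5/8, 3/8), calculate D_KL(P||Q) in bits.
0.0466 bits

KL divergence: D_KL(P||Q) = Σ p(x) log(p(x)/q(x))

Computing term by term:
  x=0: 1/2 × log_2[(1/2)/(5/8)] = 1/2 × -0.3219 = -0.1610
  x=1: 1/2 × log_2[(1/2)/(3/8)] = 1/2 × 0.4150 = 0.2075

D_KL(P||Q) = 0.0466 bits

Note: KL divergence is always non-negative and equals 0 iff P = Q.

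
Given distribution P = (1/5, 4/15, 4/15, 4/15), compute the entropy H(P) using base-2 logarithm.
1.9899 bits

Shannon entropy is H(X) = -Σ p(x) log p(x).

For P = (1/5, 4/15, 4/15, 4/15):
H = -1/5 × log_2(1/5) -4/15 × log_2(4/15) -4/15 × log_2(4/15) -4/15 × log_2(4/15)
H = 1.9899 bits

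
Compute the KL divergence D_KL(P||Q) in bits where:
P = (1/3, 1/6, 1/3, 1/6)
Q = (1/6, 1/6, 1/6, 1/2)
0.4025 bits

KL divergence: D_KL(P||Q) = Σ p(x) log(p(x)/q(x))

Computing term by term:
  x=0: 1/3 × log_2[(1/3)/(1/6)] = 1/3 × 1.0000 = 0.3333
  x=1: 1/6 × log_2[(1/6)/(1/6)] = 1/6 × 0.0000 = 0.0000
  x=2: 1/3 × log_2[(1/3)/(1/6)] = 1/3 × 1.0000 = 0.3333
  x=3: 1/6 × log_2[(1/6)/(1/2)] = 1/6 × -1.5850 = -0.2642

D_KL(P||Q) = 0.4025 bits

Note: KL divergence is always non-negative and equals 0 iff P = Q.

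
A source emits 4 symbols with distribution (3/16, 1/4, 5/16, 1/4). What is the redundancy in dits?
0.0069 dits

Redundancy measures how far a source is from maximum entropy:
R = H_max - H(X)

Maximum entropy for 4 symbols: H_max = log_10(4) = 0.6021 dits
Actual entropy: H(X) = 0.5952 dits
Redundancy: R = 0.6021 - 0.5952 = 0.0069 dits

This redundancy represents potential for compression: the source could be compressed by 0.0069 dits per symbol.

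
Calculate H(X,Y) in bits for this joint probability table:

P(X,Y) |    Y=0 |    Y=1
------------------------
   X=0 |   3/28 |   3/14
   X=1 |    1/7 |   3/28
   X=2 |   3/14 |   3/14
2.5202 bits

Joint entropy is H(X,Y) = -Σ_{x,y} p(x,y) log p(x,y).

Summing over all non-zero entries:
H(X,Y) = -[3/28·log_2(3/28) + 3/14·log_2(3/14) + 1/7·log_2(1/7) + 3/28·log_2(3/28) + 3/14·log_2(3/14) + 3/14·log_2(3/14)]
H(X,Y) = 2.5202 bits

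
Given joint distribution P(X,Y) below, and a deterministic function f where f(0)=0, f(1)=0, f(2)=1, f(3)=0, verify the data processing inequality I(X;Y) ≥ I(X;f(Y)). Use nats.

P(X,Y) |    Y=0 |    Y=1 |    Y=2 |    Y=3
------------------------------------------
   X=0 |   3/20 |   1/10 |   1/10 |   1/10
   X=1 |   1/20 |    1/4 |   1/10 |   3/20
I(X;Y) = 0.0594, I(X;f(Y)) = 0.0013, inequality holds: 0.0594 ≥ 0.0013

Data Processing Inequality: For any Markov chain X → Y → Z, we have I(X;Y) ≥ I(X;Z).

Here Z = f(Y) is a deterministic function of Y, forming X → Y → Z.

Original I(X;Y) = 0.0594 nats

After applying f:
P(X,Z) where Z=f(Y):
- P(X,Z=0) = P(X,Y=0) + P(X,Y=1) + P(X,Y=3)
- P(X,Z=1) = P(X,Y=2)

I(X;Z) = I(X;f(Y)) = 0.0013 nats

Verification: 0.0594 ≥ 0.0013 ✓

Information cannot be created by processing; the function f can only lose information about X.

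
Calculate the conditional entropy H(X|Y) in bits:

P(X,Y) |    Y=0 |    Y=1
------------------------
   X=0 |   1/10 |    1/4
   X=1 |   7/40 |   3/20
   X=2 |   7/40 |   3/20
1.5406 bits

Using the chain rule: H(X|Y) = H(X,Y) - H(Y)

First, compute H(X,Y) = 2.5334 bits

Marginal P(Y) = (9/20, 11/20)
H(Y) = 0.9928 bits

H(X|Y) = H(X,Y) - H(Y) = 2.5334 - 0.9928 = 1.5406 bits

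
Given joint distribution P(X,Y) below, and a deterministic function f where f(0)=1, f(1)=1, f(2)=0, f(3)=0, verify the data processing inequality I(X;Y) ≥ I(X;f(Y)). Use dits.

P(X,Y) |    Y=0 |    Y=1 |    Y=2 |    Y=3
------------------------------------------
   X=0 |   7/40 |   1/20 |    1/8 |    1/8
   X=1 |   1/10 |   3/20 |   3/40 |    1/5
I(X;Y) = 0.0219, I(X;f(Y)) = 0.0000, inequality holds: 0.0219 ≥ 0.0000

Data Processing Inequality: For any Markov chain X → Y → Z, we have I(X;Y) ≥ I(X;Z).

Here Z = f(Y) is a deterministic function of Y, forming X → Y → Z.

Original I(X;Y) = 0.0219 dits

After applying f:
P(X,Z) where Z=f(Y):
- P(X,Z=0) = P(X,Y=2) + P(X,Y=3)
- P(X,Z=1) = P(X,Y=0) + P(X,Y=1)

I(X;Z) = I(X;f(Y)) = 0.0000 dits

Verification: 0.0219 ≥ 0.0000 ✓

Information cannot be created by processing; the function f can only lose information about X.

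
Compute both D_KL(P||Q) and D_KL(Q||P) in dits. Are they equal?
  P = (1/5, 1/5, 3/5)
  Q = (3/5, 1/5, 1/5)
D_KL(P||Q) = 0.1908, D_KL(Q||P) = 0.1908

KL divergence is not symmetric: D_KL(P||Q) ≠ D_KL(Q||P) in general.

D_KL(P||Q) = 0.1908 dits
D_KL(Q||P) = 0.1908 dits

In this case they happen to be equal (to 4 decimal places).

This asymmetry is why KL divergence is not a true distance metric.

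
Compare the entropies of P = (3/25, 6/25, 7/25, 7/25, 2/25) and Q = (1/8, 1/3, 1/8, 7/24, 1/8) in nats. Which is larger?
P

Computing entropies in nats:
H(P) = 1.5119
H(Q) = 1.5054

Distribution P has higher entropy.

Intuition: The distribution closer to uniform (more spread out) has higher entropy.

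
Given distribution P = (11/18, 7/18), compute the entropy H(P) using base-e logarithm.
0.6682 nats

Shannon entropy is H(X) = -Σ p(x) log p(x).

For P = (11/18, 7/18):
H = -11/18 × log_e(11/18) -7/18 × log_e(7/18)
H = 0.6682 nats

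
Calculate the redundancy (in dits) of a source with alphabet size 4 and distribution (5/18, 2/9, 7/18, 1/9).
0.0368 dits

Redundancy measures how far a source is from maximum entropy:
R = H_max - H(X)

Maximum entropy for 4 symbols: H_max = log_10(4) = 0.6021 dits
Actual entropy: H(X) = 0.5652 dits
Redundancy: R = 0.6021 - 0.5652 = 0.0368 dits

This redundancy represents potential for compression: the source could be compressed by 0.0368 dits per symbol.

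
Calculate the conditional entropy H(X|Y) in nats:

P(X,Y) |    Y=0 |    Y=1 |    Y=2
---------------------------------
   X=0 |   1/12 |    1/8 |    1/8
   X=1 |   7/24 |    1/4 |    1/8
0.6106 nats

Using the chain rule: H(X|Y) = H(X,Y) - H(Y)

First, compute H(X,Y) = 1.6928 nats

Marginal P(Y) = (3/8, 3/8, 1/4)
H(Y) = 1.0822 nats

H(X|Y) = H(X,Y) - H(Y) = 1.6928 - 1.0822 = 0.6106 nats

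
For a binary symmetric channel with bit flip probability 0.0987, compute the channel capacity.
0.5351 bits

For a binary symmetric channel (BSC) with error probability p:
Capacity C = 1 - H(p) bits per symbol

where H(p) = -p log₂(p) - (1-p) log₂(1-p) is the binary entropy function.

H(0.0987) = 0.4649 bits
C = 1 - 0.4649 = 0.5351 bits per symbol

This means we can reliably transmit up to 0.5351 bits of information per channel use.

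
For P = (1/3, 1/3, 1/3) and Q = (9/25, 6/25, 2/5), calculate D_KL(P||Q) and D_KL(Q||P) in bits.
D_KL(P||Q) = 0.0333, D_KL(Q||P) = 0.0314

KL divergence is not symmetric: D_KL(P||Q) ≠ D_KL(Q||P) in general.

D_KL(P||Q) = 0.0333 bits
D_KL(Q||P) = 0.0314 bits

No, they are not equal!

This asymmetry is why KL divergence is not a true distance metric.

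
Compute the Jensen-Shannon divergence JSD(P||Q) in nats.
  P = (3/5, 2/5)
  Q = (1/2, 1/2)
0.0051 nats

Jensen-Shannon divergence is:
JSD(P||Q) = 0.5 × D_KL(P||M) + 0.5 × D_KL(Q||M)
where M = 0.5 × (P + Q) is the mixture distribution.

M = 0.5 × (3/5, 2/5) + 0.5 × (1/2, 1/2) = (11/20, 9/20)

D_KL(P||M) = 0.0051 nats
D_KL(Q||M) = 0.0050 nats

JSD(P||Q) = 0.5 × 0.0051 + 0.5 × 0.0050 = 0.0051 nats

Unlike KL divergence, JSD is symmetric and bounded: 0 ≤ JSD ≤ log(2).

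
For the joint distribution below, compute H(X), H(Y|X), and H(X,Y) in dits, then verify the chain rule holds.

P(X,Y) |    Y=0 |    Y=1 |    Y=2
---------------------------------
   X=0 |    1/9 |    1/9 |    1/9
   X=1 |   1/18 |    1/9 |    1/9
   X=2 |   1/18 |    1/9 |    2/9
H(X,Y) = 0.9208, H(X) = 0.4731, H(Y|X) = 0.4477 (all in dits)

Chain rule: H(X,Y) = H(X) + H(Y|X)

Left side — joint entropy directly:
H(X,Y) = -Σ p(x,y) log p(x,y) = 0.9208 dits

Right side — compute H(Y|X) from the conditional distributions:
P(X) = (1/3, 5/18, 7/18), so H(X) = 0.4731 dits
H(Y|X) = Σ_x P(X=x) · H(Y|X=x):
  P(Y|X=0) = (1/3, 1/3, 1/3), H(Y|X=0) = 0.4771, weight P(X=0) = 1/3
  P(Y|X=1) = (1/5, 2/5, 2/5), H(Y|X=1) = 0.4581, weight P(X=1) = 5/18
  P(Y|X=2) = (1/7, 2/7, 4/7), H(Y|X=2) = 0.4151, weight P(X=2) = 7/18
H(Y|X) = 0.4477 dits

H(X) + H(Y|X) = 0.4731 + 0.4477 = 0.9208 dits

Both sides equal 0.9208 dits. ✓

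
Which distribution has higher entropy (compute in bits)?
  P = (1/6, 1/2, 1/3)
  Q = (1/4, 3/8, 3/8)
Q

Computing entropies in bits:
H(P) = 1.4591
H(Q) = 1.5613

Distribution Q has higher entropy.

Intuition: The distribution closer to uniform (more spread out) has higher entropy.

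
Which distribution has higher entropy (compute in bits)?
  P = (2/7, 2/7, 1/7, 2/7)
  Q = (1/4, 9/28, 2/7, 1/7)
P

Computing entropies in bits:
H(P) = 1.9502
H(Q) = 1.9438

Distribution P has higher entropy.

Intuition: The distribution closer to uniform (more spread out) has higher entropy.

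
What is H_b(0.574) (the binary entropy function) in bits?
0.9841 bits

The binary entropy function is:
H(p) = -p log(p) - (1-p) log(1-p)

H(0.574) = -0.574 × log_2(0.574) - 0.426 × log_2(0.426)
H(0.574) = 0.9841 bits

Note: Binary entropy is maximized at p=0.5 (H=1 bit) and minimized at p=0 or p=1 (H=0).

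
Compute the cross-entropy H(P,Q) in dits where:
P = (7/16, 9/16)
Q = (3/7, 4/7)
0.2977 dits

Cross-entropy: H(P,Q) = -Σ p(x) log q(x)

Alternatively: H(P,Q) = H(P) + D_KL(P||Q)
H(P) = 0.2976 dits
D_KL(P||Q) = 0.0001 dits

H(P,Q) = 0.2976 + 0.0001 = 0.2977 dits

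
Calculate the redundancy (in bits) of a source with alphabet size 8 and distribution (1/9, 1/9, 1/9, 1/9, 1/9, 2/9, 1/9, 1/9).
0.0523 bits

Redundancy measures how far a source is from maximum entropy:
R = H_max - H(X)

Maximum entropy for 8 symbols: H_max = log_2(8) = 3.0000 bits
Actual entropy: H(X) = 2.9477 bits
Redundancy: R = 3.0000 - 2.9477 = 0.0523 bits

This redundancy represents potential for compression: the source could be compressed by 0.0523 bits per symbol.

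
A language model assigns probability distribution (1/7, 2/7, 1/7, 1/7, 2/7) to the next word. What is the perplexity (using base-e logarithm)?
4.7107

Perplexity is e^H (or exp(H) for natural log).

First, H = -Σ p log p = 1.5498 nats
Perplexity = e^1.5498 = 4.7107

Interpretation: The model's uncertainty is equivalent to choosing uniformly among 4.7 options.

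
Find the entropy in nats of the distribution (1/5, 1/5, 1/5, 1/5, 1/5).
1.6094 nats

Shannon entropy is H(X) = -Σ p(x) log p(x).

For P = (1/5, 1/5, 1/5, 1/5, 1/5):
H = -1/5 × log_e(1/5) -1/5 × log_e(1/5) -1/5 × log_e(1/5) -1/5 × log_e(1/5) -1/5 × log_e(1/5)
H = 1.6094 nats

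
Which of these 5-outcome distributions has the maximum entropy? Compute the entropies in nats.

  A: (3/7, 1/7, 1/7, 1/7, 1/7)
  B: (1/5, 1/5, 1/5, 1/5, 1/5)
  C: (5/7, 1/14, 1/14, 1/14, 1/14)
B

For a discrete distribution over n outcomes, entropy is maximized by the uniform distribution.

Computing entropies:
H(A) = 1.4751 nats
H(B) = 1.6094 nats
H(C) = 0.9944 nats

The uniform distribution (where all probabilities equal 1/5) achieves the maximum entropy of log_e(5) = 1.6094 nats.

Distribution B has the highest entropy.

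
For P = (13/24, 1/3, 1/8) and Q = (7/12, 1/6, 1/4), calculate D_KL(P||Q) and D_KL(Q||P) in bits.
D_KL(P||Q) = 0.1504, D_KL(Q||P) = 0.1457

KL divergence is not symmetric: D_KL(P||Q) ≠ D_KL(Q||P) in general.

D_KL(P||Q) = 0.1504 bits
D_KL(Q||P) = 0.1457 bits

No, they are not equal!

This asymmetry is why KL divergence is not a true distance metric.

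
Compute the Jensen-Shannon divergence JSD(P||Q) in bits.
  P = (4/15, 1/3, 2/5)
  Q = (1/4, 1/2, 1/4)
0.0249 bits

Jensen-Shannon divergence is:
JSD(P||Q) = 0.5 × D_KL(P||M) + 0.5 × D_KL(Q||M)
where M = 0.5 × (P + Q) is the mixture distribution.

M = 0.5 × (4/15, 1/3, 2/5) + 0.5 × (1/4, 1/2, 1/4) = (0.258333, 5/12, 13/40)

D_KL(P||M) = 0.0247 bits
D_KL(Q||M) = 0.0251 bits

JSD(P||Q) = 0.5 × 0.0247 + 0.5 × 0.0251 = 0.0249 bits

Unlike KL divergence, JSD is symmetric and bounded: 0 ≤ JSD ≤ log(2).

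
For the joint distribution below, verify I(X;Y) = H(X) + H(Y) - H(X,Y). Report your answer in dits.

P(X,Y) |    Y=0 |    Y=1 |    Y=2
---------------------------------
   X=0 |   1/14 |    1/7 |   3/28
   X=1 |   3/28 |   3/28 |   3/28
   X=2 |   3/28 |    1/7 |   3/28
I(X;Y) = 0.0029 dits

Mutual information has multiple equivalent forms:
- I(X;Y) = H(X) - H(X|Y)
- I(X;Y) = H(Y) - H(Y|X)
- I(X;Y) = H(X) + H(Y) - H(X,Y)

Computing all quantities:
H(X) = 0.4766, H(Y) = 0.4733, H(X,Y) = 0.9469
H(X|Y) = 0.4736, H(Y|X) = 0.4703

Verification:
H(X) - H(X|Y) = 0.4766 - 0.4736 = 0.0029
H(Y) - H(Y|X) = 0.4733 - 0.4703 = 0.0029
H(X) + H(Y) - H(X,Y) = 0.4766 + 0.4733 - 0.9469 = 0.0029

All forms give I(X;Y) = 0.0029 dits. ✓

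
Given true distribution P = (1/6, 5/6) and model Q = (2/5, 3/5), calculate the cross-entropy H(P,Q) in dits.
0.2512 dits

Cross-entropy: H(P,Q) = -Σ p(x) log q(x)

Alternatively: H(P,Q) = H(P) + D_KL(P||Q)
H(P) = 0.1957 dits
D_KL(P||Q) = 0.0555 dits

H(P,Q) = 0.1957 + 0.0555 = 0.2512 dits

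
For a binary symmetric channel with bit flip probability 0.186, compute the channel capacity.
0.3070 bits

For a binary symmetric channel (BSC) with error probability p:
Capacity C = 1 - H(p) bits per symbol

where H(p) = -p log₂(p) - (1-p) log₂(1-p) is the binary entropy function.

H(0.186) = 0.6930 bits
C = 1 - 0.6930 = 0.3070 bits per symbol

This means we can reliably transmit up to 0.3070 bits of information per channel use.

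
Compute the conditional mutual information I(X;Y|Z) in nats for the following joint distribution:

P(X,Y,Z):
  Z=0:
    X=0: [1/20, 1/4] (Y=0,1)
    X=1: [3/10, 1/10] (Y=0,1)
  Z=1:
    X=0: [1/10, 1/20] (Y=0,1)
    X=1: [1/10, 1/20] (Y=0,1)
0.1251 nats

Conditional mutual information: I(X;Y|Z) = H(X|Z) + H(Y|Z) - H(X,Y|Z)

H(Z) = 0.6109
H(X,Z) = 1.2968 → H(X|Z) = 0.6860
H(Y,Z) = 1.2870 → H(Y|Z) = 0.6762
H(X,Y,Z) = 1.8479 → H(X,Y|Z) = 1.2370

I(X;Y|Z) = 0.6860 + 0.6762 - 1.2370 = 0.1251 nats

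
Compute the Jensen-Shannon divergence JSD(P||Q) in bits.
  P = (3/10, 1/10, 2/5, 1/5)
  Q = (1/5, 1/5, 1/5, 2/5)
0.0685 bits

Jensen-Shannon divergence is:
JSD(P||Q) = 0.5 × D_KL(P||M) + 0.5 × D_KL(Q||M)
where M = 0.5 × (P + Q) is the mixture distribution.

M = 0.5 × (3/10, 1/10, 2/5, 1/5) + 0.5 × (1/5, 1/5, 1/5, 2/5) = (1/4, 3/20, 3/10, 3/10)

D_KL(P||M) = 0.0694 bits
D_KL(Q||M) = 0.0676 bits

JSD(P||Q) = 0.5 × 0.0694 + 0.5 × 0.0676 = 0.0685 bits

Unlike KL divergence, JSD is symmetric and bounded: 0 ≤ JSD ≤ log(2).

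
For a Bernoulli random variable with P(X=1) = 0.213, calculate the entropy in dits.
0.2249 dits

The binary entropy function is:
H(p) = -p log(p) - (1-p) log(1-p)

H(0.213) = -0.213 × log_10(0.213) - 0.787 × log_10(0.787)
H(0.213) = 0.2249 dits

Note: Binary entropy is maximized at p=0.5 (H=1 bit) and minimized at p=0 or p=1 (H=0).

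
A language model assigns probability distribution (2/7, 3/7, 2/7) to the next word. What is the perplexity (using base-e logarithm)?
2.9417

Perplexity is e^H (or exp(H) for natural log).

First, H = -Σ p log p = 1.0790 nats
Perplexity = e^1.0790 = 2.9417

Interpretation: The model's uncertainty is equivalent to choosing uniformly among 2.9 options.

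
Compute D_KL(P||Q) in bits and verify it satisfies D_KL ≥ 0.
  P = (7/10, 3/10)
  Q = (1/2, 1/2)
0.1187 bits

KL divergence satisfies the Gibbs inequality: D_KL(P||Q) ≥ 0 for all distributions P, Q.

D_KL(P||Q) = Σ p(x) log(p(x)/q(x))
Term by term:
  x=0: 7/10 × log_2[(7/10)/(1/2)] = 0.3398
  x=1: 3/10 × log_2[(3/10)/(1/2)] = -0.2211
D_KL(P||Q) = 0.1187 bits

D_KL(P||Q) = 0.1187 ≥ 0 ✓

This non-negativity is a fundamental property: relative entropy cannot be negative because it measures how different Q is from P.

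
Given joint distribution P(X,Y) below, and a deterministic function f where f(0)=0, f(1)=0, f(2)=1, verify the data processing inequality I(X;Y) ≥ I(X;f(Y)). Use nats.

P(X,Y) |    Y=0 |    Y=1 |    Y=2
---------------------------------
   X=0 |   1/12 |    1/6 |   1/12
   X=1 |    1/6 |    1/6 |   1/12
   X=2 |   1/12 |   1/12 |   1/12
I(X;Y) = 0.0168, I(X;f(Y)) = 0.0073, inequality holds: 0.0168 ≥ 0.0073

Data Processing Inequality: For any Markov chain X → Y → Z, we have I(X;Y) ≥ I(X;Z).

Here Z = f(Y) is a deterministic function of Y, forming X → Y → Z.

Original I(X;Y) = 0.0168 nats

After applying f:
P(X,Z) where Z=f(Y):
- P(X,Z=0) = P(X,Y=0) + P(X,Y=1)
- P(X,Z=1) = P(X,Y=2)

I(X;Z) = I(X;f(Y)) = 0.0073 nats

Verification: 0.0168 ≥ 0.0073 ✓

Information cannot be created by processing; the function f can only lose information about X.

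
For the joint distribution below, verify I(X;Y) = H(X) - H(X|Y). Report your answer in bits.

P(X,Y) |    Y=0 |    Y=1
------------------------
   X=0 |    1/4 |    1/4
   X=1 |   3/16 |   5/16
I(X;Y) = 0.0115 bits

Mutual information has multiple equivalent forms:
- I(X;Y) = H(X) - H(X|Y)
- I(X;Y) = H(Y) - H(Y|X)
- I(X;Y) = H(X) + H(Y) - H(X,Y)

Computing all quantities:
H(X) = 1.0000, H(Y) = 0.9887, H(X,Y) = 1.9772
H(X|Y) = 0.9885, H(Y|X) = 0.9772

Verification:
H(X) - H(X|Y) = 1.0000 - 0.9885 = 0.0115
H(Y) - H(Y|X) = 0.9887 - 0.9772 = 0.0115
H(X) + H(Y) - H(X,Y) = 1.0000 + 0.9887 - 1.9772 = 0.0115

All forms give I(X;Y) = 0.0115 bits. ✓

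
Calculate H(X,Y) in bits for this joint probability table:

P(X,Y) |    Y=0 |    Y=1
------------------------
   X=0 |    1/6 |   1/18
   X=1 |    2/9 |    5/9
1.6158 bits

Joint entropy is H(X,Y) = -Σ_{x,y} p(x,y) log p(x,y).

Summing over all non-zero entries:
H(X,Y) = -[1/6·log_2(1/6) + 1/18·log_2(1/18) + 2/9·log_2(2/9) + 5/9·log_2(5/9)]
H(X,Y) = 1.6158 bits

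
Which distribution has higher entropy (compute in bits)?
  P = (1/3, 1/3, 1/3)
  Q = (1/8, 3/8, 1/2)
P

Computing entropies in bits:
H(P) = 1.5850
H(Q) = 1.4056

Distribution P has higher entropy.

Intuition: The distribution closer to uniform (more spread out) has higher entropy.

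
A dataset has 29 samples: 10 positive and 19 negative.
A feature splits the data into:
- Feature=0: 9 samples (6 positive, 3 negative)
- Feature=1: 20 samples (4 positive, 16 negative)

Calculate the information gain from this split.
0.1465 bits

Information Gain = H(Y) - H(Y|Feature)

Before split:
P(positive) = 10/29 = 0.3448
H(Y) = 0.9294 bits

After split:
Feature=0: H = 0.9183 bits (weight = 9/29)
Feature=1: H = 0.7219 bits (weight = 20/29)
H(Y|Feature) = (9/29)×0.9183 + (20/29)×0.7219 = 0.7829 bits

Information Gain = 0.9294 - 0.7829 = 0.1465 bits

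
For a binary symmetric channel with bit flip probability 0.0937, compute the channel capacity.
0.5513 bits

For a binary symmetric channel (BSC) with error probability p:
Capacity C = 1 - H(p) bits per symbol

where H(p) = -p log₂(p) - (1-p) log₂(1-p) is the binary entropy function.

H(0.0937) = 0.4487 bits
C = 1 - 0.4487 = 0.5513 bits per symbol

This means we can reliably transmit up to 0.5513 bits of information per channel use.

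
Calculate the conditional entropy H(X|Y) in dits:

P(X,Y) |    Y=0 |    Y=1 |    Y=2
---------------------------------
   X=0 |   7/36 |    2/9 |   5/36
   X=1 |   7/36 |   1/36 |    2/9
0.2594 dits

Using the chain rule: H(X|Y) = H(X,Y) - H(Y)

First, compute H(X,Y) = 0.7292 dits

Marginal P(Y) = (7/18, 1/4, 13/36)
H(Y) = 0.4698 dits

H(X|Y) = H(X,Y) - H(Y) = 0.7292 - 0.4698 = 0.2594 dits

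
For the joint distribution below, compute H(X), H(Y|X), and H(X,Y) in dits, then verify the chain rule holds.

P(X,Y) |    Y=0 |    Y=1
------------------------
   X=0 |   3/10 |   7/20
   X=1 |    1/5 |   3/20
H(X,Y) = 0.5798, H(X) = 0.2812, H(Y|X) = 0.2986 (all in dits)

Chain rule: H(X,Y) = H(X) + H(Y|X)

Left side — joint entropy directly:
H(X,Y) = -Σ p(x,y) log p(x,y) = 0.5798 dits

Right side — compute H(Y|X) from the conditional distributions:
P(X) = (13/20, 7/20), so H(X) = 0.2812 dits
H(Y|X) = Σ_x P(X=x) · H(Y|X=x):
  P(Y|X=0) = (6/13, 7/13), H(Y|X=0) = 0.2997, weight P(X=0) = 13/20
  P(Y|X=1) = (4/7, 3/7), H(Y|X=1) = 0.2966, weight P(X=1) = 7/20
H(Y|X) = 0.2986 dits

H(X) + H(Y|X) = 0.2812 + 0.2986 = 0.5798 dits

Both sides equal 0.5798 dits. ✓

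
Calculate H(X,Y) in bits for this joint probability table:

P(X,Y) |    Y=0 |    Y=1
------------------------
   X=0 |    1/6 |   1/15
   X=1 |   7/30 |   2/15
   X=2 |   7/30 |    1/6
2.4895 bits

Joint entropy is H(X,Y) = -Σ_{x,y} p(x,y) log p(x,y).

Summing over all non-zero entries:
H(X,Y) = -[1/6·log_2(1/6) + 1/15·log_2(1/15) + 7/30·log_2(7/30) + 2/15·log_2(2/15) + 7/30·log_2(7/30) + 1/6·log_2(1/6)]
H(X,Y) = 2.4895 bits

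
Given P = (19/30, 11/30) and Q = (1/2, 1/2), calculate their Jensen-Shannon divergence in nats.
0.0091 nats

Jensen-Shannon divergence is:
JSD(P||Q) = 0.5 × D_KL(P||M) + 0.5 × D_KL(Q||M)
where M = 0.5 × (P + Q) is the mixture distribution.

M = 0.5 × (19/30, 11/30) + 0.5 × (1/2, 1/2) = (17/30, 13/30)

D_KL(P||M) = 0.0092 nats
D_KL(Q||M) = 0.0090 nats

JSD(P||Q) = 0.5 × 0.0092 + 0.5 × 0.0090 = 0.0091 nats

Unlike KL divergence, JSD is symmetric and bounded: 0 ≤ JSD ≤ log(2).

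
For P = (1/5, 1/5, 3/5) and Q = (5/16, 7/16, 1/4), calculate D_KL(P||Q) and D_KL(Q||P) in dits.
D_KL(P||Q) = 0.1214, D_KL(Q||P) = 0.1142

KL divergence is not symmetric: D_KL(P||Q) ≠ D_KL(Q||P) in general.

D_KL(P||Q) = 0.1214 dits
D_KL(Q||P) = 0.1142 dits

No, they are not equal!

This asymmetry is why KL divergence is not a true distance metric.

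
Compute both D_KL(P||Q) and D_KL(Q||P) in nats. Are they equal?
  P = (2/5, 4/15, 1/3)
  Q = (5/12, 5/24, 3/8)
D_KL(P||Q) = 0.0102, D_KL(Q||P) = 0.0097

KL divergence is not symmetric: D_KL(P||Q) ≠ D_KL(Q||P) in general.

D_KL(P||Q) = 0.0102 nats
D_KL(Q||P) = 0.0097 nats

No, they are not equal!

This asymmetry is why KL divergence is not a true distance metric.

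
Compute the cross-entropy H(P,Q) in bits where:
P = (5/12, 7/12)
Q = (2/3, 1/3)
1.1683 bits

Cross-entropy: H(P,Q) = -Σ p(x) log q(x)

Alternatively: H(P,Q) = H(P) + D_KL(P||Q)
H(P) = 0.9799 bits
D_KL(P||Q) = 0.1884 bits

H(P,Q) = 0.9799 + 0.1884 = 1.1683 bits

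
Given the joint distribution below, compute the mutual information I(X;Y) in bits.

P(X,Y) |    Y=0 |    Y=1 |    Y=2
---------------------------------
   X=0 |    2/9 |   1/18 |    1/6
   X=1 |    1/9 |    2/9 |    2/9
0.1013 bits

Mutual information: I(X;Y) = H(X) + H(Y) - H(X,Y)

Marginals:
P(X) = (4/9, 5/9), H(X) = 0.9911 bits
P(Y) = (1/3, 5/18, 7/18), H(Y) = 1.5715 bits

Joint entropy: H(X,Y) = 2.4613 bits

I(X;Y) = 0.9911 + 1.5715 - 2.4613 = 0.1013 bits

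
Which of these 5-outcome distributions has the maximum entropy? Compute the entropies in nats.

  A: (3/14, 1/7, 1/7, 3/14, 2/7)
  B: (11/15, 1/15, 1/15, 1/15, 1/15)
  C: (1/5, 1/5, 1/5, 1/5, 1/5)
C

For a discrete distribution over n outcomes, entropy is maximized by the uniform distribution.

Computing entropies:
H(A) = 1.5741 nats
H(B) = 0.9496 nats
H(C) = 1.6094 nats

The uniform distribution (where all probabilities equal 1/5) achieves the maximum entropy of log_e(5) = 1.6094 nats.

Distribution C has the highest entropy.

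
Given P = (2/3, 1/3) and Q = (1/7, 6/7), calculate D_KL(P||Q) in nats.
0.7121 nats

KL divergence: D_KL(P||Q) = Σ p(x) log(p(x)/q(x))

Computing term by term:
  x=0: 2/3 × log_e[(2/3)/(1/7)] = 2/3 × 1.5404 = 1.0270
  x=1: 1/3 × log_e[(1/3)/(6/7)] = 1/3 × -0.9445 = -0.3148

D_KL(P||Q) = 0.7121 nats

Note: KL divergence is always non-negative and equals 0 iff P = Q.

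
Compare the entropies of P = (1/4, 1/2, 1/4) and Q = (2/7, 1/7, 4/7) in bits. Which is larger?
P

Computing entropies in bits:
H(P) = 1.5000
H(Q) = 1.3788

Distribution P has higher entropy.

Intuition: The distribution closer to uniform (more spread out) has higher entropy.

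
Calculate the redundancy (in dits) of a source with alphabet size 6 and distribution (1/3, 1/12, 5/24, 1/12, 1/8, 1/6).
0.0547 dits

Redundancy measures how far a source is from maximum entropy:
R = H_max - H(X)

Maximum entropy for 6 symbols: H_max = log_10(6) = 0.7782 dits
Actual entropy: H(X) = 0.7234 dits
Redundancy: R = 0.7782 - 0.7234 = 0.0547 dits

This redundancy represents potential for compression: the source could be compressed by 0.0547 dits per symbol.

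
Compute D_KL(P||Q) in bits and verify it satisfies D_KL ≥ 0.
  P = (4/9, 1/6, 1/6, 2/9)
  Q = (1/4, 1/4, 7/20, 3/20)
0.2190 bits

KL divergence satisfies the Gibbs inequality: D_KL(P||Q) ≥ 0 for all distributions P, Q.

D_KL(P||Q) = Σ p(x) log(p(x)/q(x))
Term by term:
  x=0: 4/9 × log_2[(4/9)/(1/4)] = 0.3689
  x=1: 1/6 × log_2[(1/6)/(1/4)] = -0.0975
  x=2: 1/6 × log_2[(1/6)/(7/20)] = -0.1784
  x=3: 2/9 × log_2[(2/9)/(3/20)] = 0.1260
D_KL(P||Q) = 0.2190 bits

D_KL(P||Q) = 0.2190 ≥ 0 ✓

This non-negativity is a fundamental property: relative entropy cannot be negative because it measures how different Q is from P.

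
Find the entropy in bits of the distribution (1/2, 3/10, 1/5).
1.4855 bits

Shannon entropy is H(X) = -Σ p(x) log p(x).

For P = (1/2, 3/10, 1/5):
H = -1/2 × log_2(1/2) -3/10 × log_2(3/10) -1/5 × log_2(1/5)
H = 1.4855 bits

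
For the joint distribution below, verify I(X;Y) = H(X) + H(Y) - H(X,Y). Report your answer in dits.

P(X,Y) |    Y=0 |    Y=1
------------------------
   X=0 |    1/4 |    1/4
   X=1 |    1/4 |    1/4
I(X;Y) = 0.0000 dits

Mutual information has multiple equivalent forms:
- I(X;Y) = H(X) - H(X|Y)
- I(X;Y) = H(Y) - H(Y|X)
- I(X;Y) = H(X) + H(Y) - H(X,Y)

Computing all quantities:
H(X) = 0.3010, H(Y) = 0.3010, H(X,Y) = 0.6021
H(X|Y) = 0.3010, H(Y|X) = 0.3010

Verification:
H(X) - H(X|Y) = 0.3010 - 0.3010 = 0.0000
H(Y) - H(Y|X) = 0.3010 - 0.3010 = 0.0000
H(X) + H(Y) - H(X,Y) = 0.3010 + 0.3010 - 0.6021 = 0.0000

All forms give I(X;Y) = 0.0000 dits. ✓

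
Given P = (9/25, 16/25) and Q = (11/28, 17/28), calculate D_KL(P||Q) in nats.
0.0023 nats

KL divergence: D_KL(P||Q) = Σ p(x) log(p(x)/q(x))

Computing term by term:
  x=0: 9/25 × log_e[(9/25)/(11/28)] = 9/25 × -0.0873 = -0.0314
  x=1: 16/25 × log_e[(16/25)/(17/28)] = 16/25 × 0.0527 = 0.0337

D_KL(P||Q) = 0.0023 nats

Note: KL divergence is always non-negative and equals 0 iff P = Q.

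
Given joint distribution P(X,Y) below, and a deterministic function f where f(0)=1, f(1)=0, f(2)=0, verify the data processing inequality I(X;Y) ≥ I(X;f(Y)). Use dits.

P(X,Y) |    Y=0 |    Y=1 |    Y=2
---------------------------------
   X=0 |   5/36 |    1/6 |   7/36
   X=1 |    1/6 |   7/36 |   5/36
I(X;Y) = 0.0030, I(X;f(Y)) = 0.0008, inequality holds: 0.0030 ≥ 0.0008

Data Processing Inequality: For any Markov chain X → Y → Z, we have I(X;Y) ≥ I(X;Z).

Here Z = f(Y) is a deterministic function of Y, forming X → Y → Z.

Original I(X;Y) = 0.0030 dits

After applying f:
P(X,Z) where Z=f(Y):
- P(X,Z=0) = P(X,Y=1) + P(X,Y=2)
- P(X,Z=1) = P(X,Y=0)

I(X;Z) = I(X;f(Y)) = 0.0008 dits

Verification: 0.0030 ≥ 0.0008 ✓

Information cannot be created by processing; the function f can only lose information about X.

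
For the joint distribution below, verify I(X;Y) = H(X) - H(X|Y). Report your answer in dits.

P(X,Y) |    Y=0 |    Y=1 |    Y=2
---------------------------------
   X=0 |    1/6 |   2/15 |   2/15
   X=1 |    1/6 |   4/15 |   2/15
I(X;Y) = 0.0060 dits

Mutual information has multiple equivalent forms:
- I(X;Y) = H(X) - H(X|Y)
- I(X;Y) = H(Y) - H(Y|X)
- I(X;Y) = H(X) + H(Y) - H(X,Y)

Computing all quantities:
H(X) = 0.2972, H(Y) = 0.4713, H(X,Y) = 0.7625
H(X|Y) = 0.2912, H(Y|X) = 0.4653

Verification:
H(X) - H(X|Y) = 0.2972 - 0.2912 = 0.0060
H(Y) - H(Y|X) = 0.4713 - 0.4653 = 0.0060
H(X) + H(Y) - H(X,Y) = 0.2972 + 0.4713 - 0.7625 = 0.0060

All forms give I(X;Y) = 0.0060 dits. ✓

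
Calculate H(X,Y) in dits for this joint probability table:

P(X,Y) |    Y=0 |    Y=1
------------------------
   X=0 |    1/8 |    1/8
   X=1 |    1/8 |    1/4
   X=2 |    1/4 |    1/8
0.7526 dits

Joint entropy is H(X,Y) = -Σ_{x,y} p(x,y) log p(x,y).

Summing over all non-zero entries:
H(X,Y) = -[1/8·log_10(1/8) + 1/8·log_10(1/8) + 1/8·log_10(1/8) + 1/4·log_10(1/4) + 1/4·log_10(1/4) + 1/8·log_10(1/8)]
H(X,Y) = 0.7526 dits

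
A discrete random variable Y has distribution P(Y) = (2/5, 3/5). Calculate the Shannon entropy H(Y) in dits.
0.2923 dits

Shannon entropy is H(X) = -Σ p(x) log p(x).

For P = (2/5, 3/5):
H = -2/5 × log_10(2/5) -3/5 × log_10(3/5)
H = 0.2923 dits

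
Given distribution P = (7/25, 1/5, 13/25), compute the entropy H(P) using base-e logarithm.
1.0184 nats

Shannon entropy is H(X) = -Σ p(x) log p(x).

For P = (7/25, 1/5, 13/25):
H = -7/25 × log_e(7/25) -1/5 × log_e(1/5) -13/25 × log_e(13/25)
H = 1.0184 nats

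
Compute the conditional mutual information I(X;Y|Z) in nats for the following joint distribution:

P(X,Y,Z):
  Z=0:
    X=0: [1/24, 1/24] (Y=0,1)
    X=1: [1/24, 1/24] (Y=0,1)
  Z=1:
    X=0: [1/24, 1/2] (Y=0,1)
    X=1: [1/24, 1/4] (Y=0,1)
0.0044 nats

Conditional mutual information: I(X;Y|Z) = H(X|Z) + H(Y|Z) - H(X,Y|Z)

H(Z) = 0.4506
H(X,Z) = 1.1056 → H(X|Z) = 0.6551
H(Y,Z) = 0.8370 → H(Y|Z) = 0.3864
H(X,Y,Z) = 1.4877 → H(X,Y|Z) = 1.0371

I(X;Y|Z) = 0.6551 + 0.3864 - 1.0371 = 0.0044 nats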